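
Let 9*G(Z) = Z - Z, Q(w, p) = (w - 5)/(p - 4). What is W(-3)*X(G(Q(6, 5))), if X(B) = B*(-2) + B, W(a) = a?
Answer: 0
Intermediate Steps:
Q(w, p) = (-5 + w)/(-4 + p)
G(Z) = 0 (G(Z) = (Z - Z)/9 = (⅑)*0 = 0)
X(B) = -B (X(B) = -2*B + B = -B)
W(-3)*X(G(Q(6, 5))) = -(-3)*0 = -3*0 = 0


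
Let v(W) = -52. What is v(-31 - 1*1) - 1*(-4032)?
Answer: 3980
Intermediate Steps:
v(-31 - 1*1) - 1*(-4032) = -52 - 1*(-4032) = -52 + 4032 = 3980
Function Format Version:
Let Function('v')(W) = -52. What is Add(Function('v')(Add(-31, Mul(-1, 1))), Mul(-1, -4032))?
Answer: 3980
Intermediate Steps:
Add(Function('v')(Add(-31, Mul(-1, 1))), Mul(-1, -4032)) = Add(-52, Mul(-1, -4032)) = Add(-52, 4032) = 3980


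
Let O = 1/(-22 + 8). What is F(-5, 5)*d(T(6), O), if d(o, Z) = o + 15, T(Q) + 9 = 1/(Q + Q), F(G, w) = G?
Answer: -365/12 ≈ -30.417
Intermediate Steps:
O = -1/14 (O = 1/(-14) = -1/14 ≈ -0.071429)
T(Q) = -9 + 1/(2*Q) (T(Q) = -9 + 1/(Q + Q) = -9 + 1/(2*Q))
d(o, Z) = 15 + o
F(-5, 5)*d(T(6), O) = -5*(15 + (-9 + (½)/6)) = -5*(15 + (-9 + (½)*(⅙))) = -5*(15 + (-9 + 1/12)) = -5*(15 - 107/12) = -5*73/12 = -365/12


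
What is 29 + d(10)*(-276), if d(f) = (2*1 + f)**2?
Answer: -39715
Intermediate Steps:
d(f) = (2 + f)**2
29 + d(10)*(-276) = 29 + (2 + 10)**2*(-276) = 29 + 12**2*(-276) = 29 + 144*(-276) = 29 - 39744 = -39715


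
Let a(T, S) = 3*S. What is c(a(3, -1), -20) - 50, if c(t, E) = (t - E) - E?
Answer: -13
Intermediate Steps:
c(t, E) = t - 2*E
c(a(3, -1), -20) - 50 = (3*(-1) - 2*(-20)) - 50 = (-3 + 40) - 50 = 37 - 50 = -13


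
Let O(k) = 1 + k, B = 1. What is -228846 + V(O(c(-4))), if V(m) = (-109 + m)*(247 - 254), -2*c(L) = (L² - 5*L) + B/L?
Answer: -1823719/8 ≈ -2.2797e+5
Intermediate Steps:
c(L) = -1/(2*L) - L²/2 + 5*L/2 (c(L) = -((L² - 5*L) + 1/L)/2 = -(1/L + L² - 5*L)/2 = -1/(2*L) - L²/2 + 5*L/2)
V(m) = 763 - 7*m (V(m) = (-109 + m)*(-7) = 763 - 7*m)
-228846 + V(O(c(-4))) = -228846 + (763 - 7*(1 + (½)*(-1 + (-4)²*(5 - 1*(-4)))/(-4))) = -228846 + (763 - 7*(1 + (½)*(-¼)*(-1 + 16*(5 + 4)))) = -228846 + (763 - 7*(1 + (½)*(-¼)*(-1 + 16*9))) = -228846 + (763 - 7*(1 + (½)*(-¼)*(-1 + 144))) = -228846 + (763 - 7*(1 + (½)*(-¼)*143)) = -228846 + (763 - 7*(1 - 143/8)) = -228846 + (763 - 7*(-135/8)) = -228846 + (763 + 945/8) = -228846 + 7049/8 = -1823719/8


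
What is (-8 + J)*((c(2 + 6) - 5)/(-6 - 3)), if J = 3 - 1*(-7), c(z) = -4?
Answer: 2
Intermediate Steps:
J = 10 (J = 3 + 7 = 10)
(-8 + J)*((c(2 + 6) - 5)/(-6 - 3)) = (-8 + 10)*((-4 - 5)/(-6 - 3)) = 2*(-9/(-9)) = 2*(-9*(-⅑)) = 2*1 = 2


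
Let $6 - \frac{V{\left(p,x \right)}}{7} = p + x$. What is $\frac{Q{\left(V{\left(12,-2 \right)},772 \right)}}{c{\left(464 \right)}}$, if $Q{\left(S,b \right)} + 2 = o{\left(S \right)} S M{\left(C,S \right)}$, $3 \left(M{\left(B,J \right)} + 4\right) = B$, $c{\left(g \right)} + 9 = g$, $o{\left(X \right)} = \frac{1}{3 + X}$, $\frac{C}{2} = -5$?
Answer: $- \frac{766}{34125} \approx -0.022447$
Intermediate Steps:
$C = -10$ ($C = 2 \left(-5\right) = -10$)
$c{\left(g \right)} = -9 + g$
$V{\left(p,x \right)} = 42 - 7 p - 7 x$ ($V{\left(p,x \right)} = 42 - 7 \left(p + x\right) = 42 - \left(7 p + 7 x\right) = 42 - 7 p - 7 x$)
$M{\left(B,J \right)} = -4 + \frac{B}{3}$
$Q{\left(S,b \right)} = -2 - \frac{22 S}{3 \left(3 + S\right)}$ ($Q{\left(S,b \right)} = -2 + \frac{S}{3 + S} \left(-4 + \frac{1}{3} \left(-10\right)\right) = -2 + \frac{S}{3 + S} \left(-4 - \frac{10}{3}\right) = -2 + \frac{S}{3 + S} \left(- \frac{22}{3}\right) = -2 - \frac{22 S}{3 \left(3 + S\right)}$)
$\frac{Q{\left(V{\left(12,-2 \right)},772 \right)}}{c{\left(464 \right)}} = \frac{\frac{2}{3} \frac{1}{3 - 28} \left(-9 - 14 \left(42 - 84 - -14\right)\right)}{-9 + 464} = \frac{\frac{2}{3} \frac{1}{3 + \left(42 - 84 + 14\right)} \left(-9 - 14 \left(42 - 84 + 14\right)\right)}{455} = \frac{2 \left(-9 - -392\right)}{3 \left(3 - 28\right)} \frac{1}{455} = \frac{2 \left(-9 + 392\right)}{3 \left(-25\right)} \frac{1}{455} = \frac{2}{3} \left(- \frac{1}{25}\right) 383 \cdot \frac{1}{455} = \left(- \frac{766}{75}\right) \frac{1}{455} = - \frac{766}{34125}$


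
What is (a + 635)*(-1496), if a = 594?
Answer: -1838584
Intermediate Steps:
(a + 635)*(-1496) = (594 + 635)*(-1496) = 1229*(-1496) = -1838584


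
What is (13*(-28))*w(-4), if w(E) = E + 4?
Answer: 0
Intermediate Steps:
w(E) = 4 + E
(13*(-28))*w(-4) = (13*(-28))*(4 - 4) = -364*0 = 0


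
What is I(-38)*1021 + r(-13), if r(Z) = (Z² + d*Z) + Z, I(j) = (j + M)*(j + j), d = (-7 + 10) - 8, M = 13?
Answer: 1940121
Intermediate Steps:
d = -5 (d = 3 - 8 = -5)
I(j) = 2*j*(13 + j) (I(j) = (j + 13)*(j + j) = (13 + j)*(2*j) = 2*j*(13 + j))
r(Z) = Z² - 4*Z (r(Z) = (Z² - 5*Z) + Z = Z² - 4*Z)
I(-38)*1021 + r(-13) = (2*(-38)*(13 - 38))*1021 - 13*(-4 - 13) = (2*(-38)*(-25))*1021 - 13*(-17) = 1900*1021 + 221 = 1939900 + 221 = 1940121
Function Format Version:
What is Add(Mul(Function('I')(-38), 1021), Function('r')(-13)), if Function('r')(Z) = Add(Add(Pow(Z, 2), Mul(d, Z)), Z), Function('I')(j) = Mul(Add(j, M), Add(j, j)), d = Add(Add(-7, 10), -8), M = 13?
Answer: 1940121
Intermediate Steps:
d = -5 (d = Add(3, -8) = -5)
Function('I')(j) = Mul(2, j, Add(13, j)) (Function('I')(j) = Mul(Add(j, 13), Add(j, j)) = Mul(Add(13, j), Mul(2, j)) = Mul(2, j, Add(13, j)))
Function('r')(Z) = Add(Pow(Z, 2), Mul(-4, Z)) (Function('r')(Z) = Add(Add(Pow(Z, 2), Mul(-5, Z)), Z) = Add(Pow(Z, 2), Mul(-4, Z)))
Add(Mul(Function('I')(-38), 1021), Function('r')(-13)) = Add(Mul(Mul(2, -38, Add(13, -38)), 1021), Mul(-13, Add(-4, -13))) = Add(Mul(Mul(2, -38, -25), 1021), Mul(-13, -17)) = Add(Mul(1900, 1021), 221) = Add(1939900, 221) = 1940121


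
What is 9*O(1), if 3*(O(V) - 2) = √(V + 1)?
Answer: 18 + 3*√2 ≈ 22.243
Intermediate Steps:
O(V) = 2 + √(1 + V)/3 (O(V) = 2 + √(V + 1)/3 = 2 + √(1 + V)/3)
9*O(1) = 9*(2 + √(1 + 1)/3) = 9*(2 + √2/3) = 18 + 3*√2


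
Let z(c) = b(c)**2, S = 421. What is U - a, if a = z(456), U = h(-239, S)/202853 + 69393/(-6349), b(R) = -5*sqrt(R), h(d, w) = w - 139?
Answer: -2099470133373/183987671 ≈ -11411.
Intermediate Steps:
h(d, w) = -139 + w
z(c) = 25*c (z(c) = (-5*sqrt(c))**2 = 25*c)
U = -2010683973/183987671 (U = (-139 + 421)/202853 + 69393/(-6349) = 282*(1/202853) + 69393*(-1/6349) = 282/202853 - 69393/6349 = -2010683973/183987671 ≈ -10.928)
a = 11400 (a = 25*456 = 11400)
U - a = -2010683973/183987671 - 1*11400 = -2010683973/183987671 - 11400 = -2099470133373/183987671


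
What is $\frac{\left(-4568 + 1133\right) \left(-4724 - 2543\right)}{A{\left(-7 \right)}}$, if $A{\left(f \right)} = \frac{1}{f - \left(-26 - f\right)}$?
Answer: $299545740$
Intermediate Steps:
$A{\left(f \right)} = \frac{1}{26 + 2 f}$ ($A{\left(f \right)} = \frac{1}{f + \left(26 + f\right)} = \frac{1}{26 + 2 f}$)
$\frac{\left(-4568 + 1133\right) \left(-4724 - 2543\right)}{A{\left(-7 \right)}} = \frac{\left(-4568 + 1133\right) \left(-4724 - 2543\right)}{\frac{1}{2} \frac{1}{13 - 7}} = \frac{\left(-3435\right) \left(-7267\right)}{\frac{1}{2} \cdot \frac{1}{6}} = \frac{24962145}{\frac{1}{2} \cdot \frac{1}{6}} = 24962145 \frac{1}{\frac{1}{12}} = 24962145 \cdot 12 = 299545740$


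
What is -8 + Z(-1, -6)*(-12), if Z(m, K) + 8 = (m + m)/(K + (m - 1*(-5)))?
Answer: 76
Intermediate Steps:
Z(m, K) = -8 + 2*m/(5 + K + m) (Z(m, K) = -8 + (m + m)/(K + (m - 1*(-5))) = -8 + (2*m)/(K + (m + 5)) = -8 + (2*m)/(K + (5 + m)) = -8 + (2*m)/(5 + K + m) = -8 + 2*m/(5 + K + m))
-8 + Z(-1, -6)*(-12) = -8 + (2*(-20 - 4*(-6) - 3*(-1))/(5 - 6 - 1))*(-12) = -8 + (2*(-20 + 24 + 3)/(-2))*(-12) = -8 + (2*(-1/2)*7)*(-12) = -8 - 7*(-12) = -8 + 84 = 76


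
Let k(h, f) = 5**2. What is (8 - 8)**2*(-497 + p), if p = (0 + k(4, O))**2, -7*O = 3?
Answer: 0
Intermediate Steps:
O = -3/7 (O = -1/7*3 = -3/7 ≈ -0.42857)
k(h, f) = 25
p = 625 (p = (0 + 25)**2 = 25**2 = 625)
(8 - 8)**2*(-497 + p) = (8 - 8)**2*(-497 + 625) = 0**2*128 = 0*128 = 0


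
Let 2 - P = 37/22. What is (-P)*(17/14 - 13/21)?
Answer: -25/132 ≈ -0.18939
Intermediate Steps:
P = 7/22 (P = 2 - 37/22 = 7/22 ≈ 0.31818)
(-P)*(17/14 - 13/21) = (-1*7/22)*(17/14 - 13/21) = -7*(17*(1/14) - 13*1/21)/22 = -7*(17/14 - 13/21)/22 = -7/22*25/42 = -25/132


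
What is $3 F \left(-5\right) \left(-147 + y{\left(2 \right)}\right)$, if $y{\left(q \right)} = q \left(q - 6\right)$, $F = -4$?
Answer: $-9300$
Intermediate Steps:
$y{\left(q \right)} = q \left(-6 + q\right)$
$3 F \left(-5\right) \left(-147 + y{\left(2 \right)}\right) = 3 \left(-4\right) \left(-5\right) \left(-147 + 2 \left(-6 + 2\right)\right) = \left(-12\right) \left(-5\right) \left(-147 + 2 \left(-4\right)\right) = 60 \left(-147 - 8\right) = 60 \left(-155\right) = -9300$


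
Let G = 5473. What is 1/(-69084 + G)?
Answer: -1/63611 ≈ -1.5721e-5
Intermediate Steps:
1/(-69084 + G) = 1/(-69084 + 5473) = 1/(-63611) = -1/63611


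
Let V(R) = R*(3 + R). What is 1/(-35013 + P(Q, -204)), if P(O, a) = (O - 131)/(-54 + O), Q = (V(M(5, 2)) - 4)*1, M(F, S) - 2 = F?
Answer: -12/420221 ≈ -2.8556e-5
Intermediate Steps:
M(F, S) = 2 + F
Q = 66 (Q = ((2 + 5)*(3 + (2 + 5)) - 4)*1 = (7*(3 + 7) - 4)*1 = (7*10 - 4)*1 = (70 - 4)*1 = 66*1 = 66)
P(O, a) = (-131 + O)/(-54 + O)
1/(-35013 + P(Q, -204)) = 1/(-35013 + (-131 + 66)/(-54 + 66)) = 1/(-35013 - 65/12) = 1/(-420221/12) = -12/420221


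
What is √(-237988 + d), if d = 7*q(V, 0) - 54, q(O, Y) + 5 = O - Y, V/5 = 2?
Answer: 11*I*√1967 ≈ 487.86*I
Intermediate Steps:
V = 10 (V = 5*2 = 10)
q(O, Y) = -5 + O - Y (q(O, Y) = -5 + (O - Y) = -5 + O - Y)
d = -19 (d = 7*(-5 + 10 - 1*0) - 54 = 7*(-5 + 10 + 0) - 54 = 7*5 - 54 = 35 - 54 = -19)
√(-237988 + d) = √(-237988 - 19) = √(-238007) = 11*I*√1967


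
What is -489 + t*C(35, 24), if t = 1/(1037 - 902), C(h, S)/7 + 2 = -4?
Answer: -22019/45 ≈ -489.31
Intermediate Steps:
C(h, S) = -42 (C(h, S) = -14 + 7*(-4) = -14 - 28 = -42)
t = 1/135 ≈ 0.0074074
-489 + t*C(35, 24) = -489 + (1/135)*(-42) = -489 - 14/45 = -22019/45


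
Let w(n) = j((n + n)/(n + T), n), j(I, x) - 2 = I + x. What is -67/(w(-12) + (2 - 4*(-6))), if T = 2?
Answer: -335/92 ≈ -3.6413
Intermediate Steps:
j(I, x) = 2 + I + x (j(I, x) = 2 + (I + x) = 2 + I + x)
w(n) = 2 + n + 2*n/(2 + n) (w(n) = 2 + (n + n)/(n + 2) + n = 2 + (2*n)/(2 + n) + n = 2 + 2*n/(2 + n) + n = 2 + n + 2*n/(2 + n))
-67/(w(-12) + (2 - 4*(-6))) = -67/((2 - 12 + 2*(-12)/(2 - 12)) + (2 - 4*(-6))) = -67/((2 - 12 + 2*(-12)/(-10)) + (2 + 24)) = -67/((2 - 12 + 2*(-12)*(-⅒)) + 26) = -67/((2 - 12 + 12/5) + 26) = -67/(-38/5 + 26) = -67/92/5 = -67*5/92 = -335/92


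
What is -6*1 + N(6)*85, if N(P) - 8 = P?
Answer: 1184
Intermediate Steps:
N(P) = 8 + P
-6*1 + N(6)*85 = -6*1 + (8 + 6)*85 = -6 + 14*85 = -6 + 1190 = 1184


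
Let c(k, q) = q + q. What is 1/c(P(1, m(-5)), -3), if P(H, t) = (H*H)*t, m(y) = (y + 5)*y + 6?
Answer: -⅙ ≈ -0.16667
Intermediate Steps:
m(y) = 6 + y*(5 + y) (m(y) = (5 + y)*y + 6 = y*(5 + y) + 6 = 6 + y*(5 + y))
P(H, t) = t*H² (P(H, t) = H²*t = t*H²)
c(k, q) = 2*q
1/c(P(1, m(-5)), -3) = 1/(2*(-3)) = 1/(-6) = -⅙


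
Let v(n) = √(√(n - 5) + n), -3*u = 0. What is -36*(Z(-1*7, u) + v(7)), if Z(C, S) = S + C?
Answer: 252 - 36*√(7 + √2) ≈ 147.57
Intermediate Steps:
u = 0 (u = -⅓*0 = 0)
v(n) = √(n + √(-5 + n)) (v(n) = √(√(-5 + n) + n) = √(n + √(-5 + n)))
Z(C, S) = C + S
-36*(Z(-1*7, u) + v(7)) = -36*((-1*7 + 0) + √(7 + √(-5 + 7))) = -36*((-7 + 0) + √(7 + √2)) = -36*(-7 + √(7 + √2)) = 252 - 36*√(7 + √2)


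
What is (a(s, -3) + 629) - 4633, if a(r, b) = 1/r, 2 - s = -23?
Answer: -100099/25 ≈ -4004.0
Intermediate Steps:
s = 25 (s = 2 - 1*(-23) = 2 + 23 = 25)
(a(s, -3) + 629) - 4633 = (1/25 + 629) - 4633 = 15726/25 - 4633 = -100099/25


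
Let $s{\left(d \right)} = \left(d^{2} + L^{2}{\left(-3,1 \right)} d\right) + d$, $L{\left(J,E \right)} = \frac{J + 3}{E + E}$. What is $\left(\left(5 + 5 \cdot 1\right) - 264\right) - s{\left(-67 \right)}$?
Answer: $-4676$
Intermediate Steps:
$L{\left(J,E \right)} = \frac{3 + J}{2 E}$
$s{\left(d \right)} = d + d^{2}$ ($s{\left(d \right)} = \left(d^{2} + \left(\frac{3 - 3}{2 \cdot 1}\right)^{2} d\right) + d = \left(d^{2} + \left(\frac{1}{2} \cdot 1 \cdot 0\right)^{2} d\right) + d = \left(d^{2} + 0^{2} d\right) + d = \left(d^{2} + 0 d\right) + d = \left(d^{2} + 0\right) + d = d^{2} + d = d + d^{2}$)
$\left(\left(5 + 5 \cdot 1\right) - 264\right) - s{\left(-67 \right)} = \left(\left(5 + 5 \cdot 1\right) - 264\right) - - 67 \left(1 - 67\right) = \left(\left(5 + 5\right) - 264\right) - \left(-67\right) \left(-66\right) = \left(10 - 264\right) - 4422 = -254 - 4422 = -4676$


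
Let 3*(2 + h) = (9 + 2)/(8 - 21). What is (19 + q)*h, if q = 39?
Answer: -5162/39 ≈ -132.36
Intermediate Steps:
h = -89/39 (h = -2 + ((9 + 2)/(8 - 21))/3 = -2 + (11/(-13))/3 = -2 + (11*(-1/13))/3 = -2 + (⅓)*(-11/13) = -2 - 11/39 = -89/39 ≈ -2.2821)
(19 + q)*h = (19 + 39)*(-89/39) = 58*(-89/39) = -5162/39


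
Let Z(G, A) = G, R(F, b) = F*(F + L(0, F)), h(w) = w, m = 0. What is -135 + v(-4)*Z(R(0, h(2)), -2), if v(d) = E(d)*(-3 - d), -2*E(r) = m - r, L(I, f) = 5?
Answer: -135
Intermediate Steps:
E(r) = r/2 (E(r) = -(0 - r)/2 = -(-1)*r/2 = r/2)
R(F, b) = F*(5 + F) (R(F, b) = F*(F + 5) = F*(5 + F))
v(d) = d*(-3 - d)/2 (v(d) = (d/2)*(-3 - d) = d*(-3 - d)/2)
-135 + v(-4)*Z(R(0, h(2)), -2) = -135 + (-1/2*(-4)*(3 - 4))*(0*(5 + 0)) = -135 + (-1/2*(-4)*(-1))*(0*5) = -135 - 2*0 = -135 + 0 = -135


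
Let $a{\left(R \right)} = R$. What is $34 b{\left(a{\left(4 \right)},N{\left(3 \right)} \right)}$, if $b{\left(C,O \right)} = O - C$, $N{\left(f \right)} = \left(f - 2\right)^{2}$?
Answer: $-102$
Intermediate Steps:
$N{\left(f \right)} = \left(-2 + f\right)^{2}$
$34 b{\left(a{\left(4 \right)},N{\left(3 \right)} \right)} = 34 \left(\left(-2 + 3\right)^{2} - 4\right) = 34 \left(1^{2} - 4\right) = 34 \left(1 - 4\right) = 34 \left(-3\right) = -102$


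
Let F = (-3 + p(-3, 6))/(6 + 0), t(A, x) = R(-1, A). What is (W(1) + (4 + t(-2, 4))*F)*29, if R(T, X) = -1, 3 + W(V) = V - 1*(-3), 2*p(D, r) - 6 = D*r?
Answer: -203/2 ≈ -101.50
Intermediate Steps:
p(D, r) = 3 + D*r/2 (p(D, r) = 3 + (D*r)/2 = 3 + D*r/2)
W(V) = V (W(V) = -3 + (V - 1*(-3)) = -3 + (V + 3) = -3 + (3 + V) = V)
t(A, x) = -1
F = -3/2 (F = (-3 + (3 + (½)*(-3)*6))/(6 + 0) = (-3 + (3 - 9))/6 = (-3 - 6)*(⅙) = -9*⅙ = -3/2 ≈ -1.5000)
(W(1) + (4 + t(-2, 4))*F)*29 = (1 + (4 - 1)*(-3/2))*29 = (1 + 3*(-3/2))*29 = (1 - 9/2)*29 = -7/2*29 = -203/2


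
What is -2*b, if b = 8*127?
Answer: -2032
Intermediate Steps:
b = 1016
-2*b = -2*1016 = -2032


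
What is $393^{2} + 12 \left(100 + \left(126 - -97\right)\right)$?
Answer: $158325$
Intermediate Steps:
$393^{2} + 12 \left(100 + \left(126 - -97\right)\right) = 154449 + 12 \left(100 + \left(126 + 97\right)\right) = 154449 + 12 \left(100 + 223\right) = 154449 + 12 \cdot 323 = 154449 + 3876 = 158325$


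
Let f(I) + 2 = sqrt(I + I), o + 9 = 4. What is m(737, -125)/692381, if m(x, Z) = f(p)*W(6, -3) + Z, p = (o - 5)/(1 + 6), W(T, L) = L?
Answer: -119/692381 - 6*I*sqrt(35)/4846667 ≈ -0.00017187 - 7.3239e-6*I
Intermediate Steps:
o = -5 (o = -9 + 4 = -5)
p = -10/7 (p = (-5 - 5)/(1 + 6) = -10/7 ≈ -1.4286)
f(I) = -2 + sqrt(2)*sqrt(I) (f(I) = -2 + sqrt(I + I) = -2 + sqrt(2*I) = -2 + sqrt(2)*sqrt(I))
m(x, Z) = 6 + Z - 6*I*sqrt(35)/7 (m(x, Z) = (-2 + sqrt(2)*sqrt(-10/7))*(-3) + Z = (-2 + sqrt(2)*(I*sqrt(70)/7))*(-3) + Z = (-2 + 2*I*sqrt(35)/7)*(-3) + Z = (6 - 6*I*sqrt(35)/7) + Z = 6 + Z - 6*I*sqrt(35)/7)
m(737, -125)/692381 = (6 - 125 - 6*I*sqrt(35)/7)/692381 = (-119 - 6*I*sqrt(35)/7)*(1/692381) = -119/692381 - 6*I*sqrt(35)/4846667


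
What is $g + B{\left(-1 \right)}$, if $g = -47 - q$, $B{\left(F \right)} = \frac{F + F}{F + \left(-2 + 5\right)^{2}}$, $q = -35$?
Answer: $- \frac{49}{4} \approx -12.25$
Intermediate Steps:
$B{\left(F \right)} = \frac{2 F}{9 + F}$ ($B{\left(F \right)} = \frac{2 F}{F + 3^{2}} = \frac{2 F}{F + 9} = \frac{2 F}{9 + F}$)
$g = -12$ ($g = -47 - -35 = -47 + 35 = -12$)
$g + B{\left(-1 \right)} = -12 + 2 \left(-1\right) \frac{1}{9 - 1} = -12 + 2 \left(-1\right) \frac{1}{8} = -12 - \frac{1}{4} = - \frac{49}{4}$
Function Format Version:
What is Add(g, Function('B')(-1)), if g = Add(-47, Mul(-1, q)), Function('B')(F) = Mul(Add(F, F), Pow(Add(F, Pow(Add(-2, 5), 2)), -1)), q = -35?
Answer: Rational(-49, 4) ≈ -12.250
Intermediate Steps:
Function('B')(F) = Mul(2, F, Pow(Add(9, F), -1)) (Function('B')(F) = Mul(Mul(2, F), Pow(Add(F, Pow(3, 2)), -1)) = Mul(Mul(2, F), Pow(Add(F, 9), -1)) = Mul(Mul(2, F), Pow(Add(9, F), -1)) = Mul(2, F, Pow(Add(9, F), -1)))
g = -12 (g = Add(-47, Mul(-1, -35)) = Add(-47, 35) = -12)
Add(g, Function('B')(-1)) = Add(-12, Mul(2, -1, Pow(Add(9, -1), -1))) = Add(-12, Mul(2, -1, Pow(8, -1))) = Add(-12, Mul(2, -1, Rational(1, 8))) = Add(-12, Rational(-1, 4)) = Rational(-49, 4)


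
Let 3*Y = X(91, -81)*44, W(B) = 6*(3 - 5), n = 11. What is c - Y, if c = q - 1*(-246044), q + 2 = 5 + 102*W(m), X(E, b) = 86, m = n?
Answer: 730685/3 ≈ 2.4356e+5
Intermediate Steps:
m = 11
W(B) = -12 (W(B) = 6*(-2) = -12)
q = -1221 (q = -2 + (5 + 102*(-12)) = -2 + (5 - 1224) = -2 - 1219 = -1221)
c = 244823 (c = -1221 - 1*(-246044) = -1221 + 246044 = 244823)
Y = 3784/3 (Y = (86*44)/3 = (1/3)*3784 = 3784/3 ≈ 1261.3)
c - Y = 244823 - 1*3784/3 = 244823 - 3784/3 = 730685/3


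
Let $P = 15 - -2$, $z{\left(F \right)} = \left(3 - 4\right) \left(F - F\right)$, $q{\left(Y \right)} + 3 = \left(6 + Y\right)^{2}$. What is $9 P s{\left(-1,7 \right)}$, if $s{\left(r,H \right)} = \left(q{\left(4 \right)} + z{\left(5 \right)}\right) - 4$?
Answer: $14229$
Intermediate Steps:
$q{\left(Y \right)} = -3 + \left(6 + Y\right)^{2}$
$z{\left(F \right)} = 0$ ($z{\left(F \right)} = \left(-1\right) 0 = 0$)
$P = 17$ ($P = 15 + 2 = 17$)
$s{\left(r,H \right)} = 93$ ($s{\left(r,H \right)} = \left(\left(-3 + \left(6 + 4\right)^{2}\right) + 0\right) - 4 = \left(\left(-3 + 10^{2}\right) + 0\right) - 4 = \left(\left(-3 + 100\right) + 0\right) - 4 = \left(97 + 0\right) - 4 = 97 - 4 = 93$)
$9 P s{\left(-1,7 \right)} = 9 \cdot 17 \cdot 93 = 153 \cdot 93 = 14229$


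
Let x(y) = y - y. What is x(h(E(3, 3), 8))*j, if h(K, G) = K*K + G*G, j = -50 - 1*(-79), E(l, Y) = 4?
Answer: 0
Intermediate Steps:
j = 29 (j = -50 + 79 = 29)
h(K, G) = G² + K² (h(K, G) = K² + G² = G² + K²)
x(y) = 0
x(h(E(3, 3), 8))*j = 0*29 = 0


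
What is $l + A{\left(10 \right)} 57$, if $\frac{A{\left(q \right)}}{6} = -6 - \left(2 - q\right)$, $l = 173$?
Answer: $857$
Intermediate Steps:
$A{\left(q \right)} = -48 + 6 q$ ($A{\left(q \right)} = 6 \left(-6 - \left(2 - q\right)\right) = 6 \left(-6 + \left(-2 + q\right)\right) = 6 \left(-8 + q\right) = -48 + 6 q$)
$l + A{\left(10 \right)} 57 = 173 + \left(-48 + 6 \cdot 10\right) 57 = 173 + \left(-48 + 60\right) 57 = 173 + 12 \cdot 57 = 173 + 684 = 857$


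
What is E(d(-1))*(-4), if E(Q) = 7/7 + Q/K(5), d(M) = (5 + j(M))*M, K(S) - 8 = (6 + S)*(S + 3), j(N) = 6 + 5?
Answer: -10/3 ≈ -3.3333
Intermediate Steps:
j(N) = 11
K(S) = 8 + (3 + S)*(6 + S) (K(S) = 8 + (6 + S)*(S + 3) = 8 + (6 + S)*(3 + S) = 8 + (3 + S)*(6 + S))
d(M) = 16*M (d(M) = (5 + 11)*M = 16*M)
E(Q) = 1 + Q/96 (E(Q) = 7/7 + Q/(26 + 5**2 + 9*5) = 7*(1/7) + Q/(26 + 25 + 45) = 1 + Q/96)
E(d(-1))*(-4) = (1 + (16*(-1))/96)*(-4) = (1 + (1/96)*(-16))*(-4) = (1 - 1/6)*(-4) = (5/6)*(-4) = -10/3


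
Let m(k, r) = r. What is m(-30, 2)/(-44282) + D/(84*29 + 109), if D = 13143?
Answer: 290996618/56348845 ≈ 5.1642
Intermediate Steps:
m(-30, 2)/(-44282) + D/(84*29 + 109) = 2/(-44282) + 13143/(84*29 + 109) = 2*(-1/44282) + 13143/(2436 + 109) = -1/22141 + 13143/2545 = 290996618/56348845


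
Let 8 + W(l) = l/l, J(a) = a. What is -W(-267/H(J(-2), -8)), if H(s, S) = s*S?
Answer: 7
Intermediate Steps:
H(s, S) = S*s
W(l) = -7 (W(l) = -8 + l/l = -8 + 1 = -7)
-W(-267/H(J(-2), -8)) = -1*(-7) = 7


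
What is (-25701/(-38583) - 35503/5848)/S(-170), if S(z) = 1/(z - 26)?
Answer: 19918709083/18802782 ≈ 1059.3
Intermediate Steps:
S(z) = 1/(-26 + z)
(-25701/(-38583) - 35503/5848)/S(-170) = (-25701/(-38583) - 35503/5848)/(1/(-26 - 170)) = (-25701*(-1/38583) - 35503*1/5848)/(1/(-196)) = (8567/12861 - 35503/5848)/(-1/196) = -406504267/75211128*(-196) = 19918709083/18802782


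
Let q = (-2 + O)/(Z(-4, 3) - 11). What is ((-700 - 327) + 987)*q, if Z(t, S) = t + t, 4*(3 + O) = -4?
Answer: -240/19 ≈ -12.632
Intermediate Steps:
O = -4 (O = -3 + (¼)*(-4) = -3 - 1 = -4)
Z(t, S) = 2*t
q = 6/19 (q = (-2 - 4)/(2*(-4) - 11) = -6/(-8 - 11) = -6/(-19) = -6*(-1/19) = 6/19 ≈ 0.31579)
((-700 - 327) + 987)*q = ((-700 - 327) + 987)*(6/19) = (-1027 + 987)*(6/19) = -40*6/19 = -240/19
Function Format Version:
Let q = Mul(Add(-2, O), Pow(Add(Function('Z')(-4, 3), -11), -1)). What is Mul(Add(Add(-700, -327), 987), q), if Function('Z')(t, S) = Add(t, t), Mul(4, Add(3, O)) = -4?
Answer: Rational(-240, 19) ≈ -12.632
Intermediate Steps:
O = -4 (O = Add(-3, Mul(Rational(1, 4), -4)) = Add(-3, -1) = -4)
Function('Z')(t, S) = Mul(2, t)
q = Rational(6, 19) (q = Mul(Add(-2, -4), Pow(Add(Mul(2, -4), -11), -1)) = Mul(-6, Pow(Add(-8, -11), -1)) = Mul(-6, Pow(-19, -1)) = Mul(-6, Rational(-1, 19)) = Rational(6, 19) ≈ 0.31579)
Mul(Add(Add(-700, -327), 987), q) = Mul(Add(Add(-700, -327), 987), Rational(6, 19)) = Mul(Add(-1027, 987), Rational(6, 19)) = Mul(-40, Rational(6, 19)) = Rational(-240, 19)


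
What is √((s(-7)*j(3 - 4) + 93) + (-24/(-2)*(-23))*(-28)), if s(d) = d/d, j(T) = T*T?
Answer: √7822 ≈ 88.442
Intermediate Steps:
j(T) = T²
s(d) = 1
√((s(-7)*j(3 - 4) + 93) + (-24/(-2)*(-23))*(-28)) = √((1*(3 - 4)² + 93) + (-24/(-2)*(-23))*(-28)) = √((1*(-1)² + 93) + (-24*(-½)*(-23))*(-28)) = √((1*1 + 93) + (12*(-23))*(-28)) = √((1 + 93) - 276*(-28)) = √(94 + 7728) = √7822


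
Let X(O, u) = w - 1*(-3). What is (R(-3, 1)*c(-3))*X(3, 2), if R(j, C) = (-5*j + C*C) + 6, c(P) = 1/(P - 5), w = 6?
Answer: -99/4 ≈ -24.750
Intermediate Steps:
X(O, u) = 9 (X(O, u) = 6 - 1*(-3) = 6 + 3 = 9)
c(P) = 1/(-5 + P)
R(j, C) = 6 + C² - 5*j (R(j, C) = (-5*j + C²) + 6 = (C² - 5*j) + 6 = 6 + C² - 5*j)
(R(-3, 1)*c(-3))*X(3, 2) = ((6 + 1² - 5*(-3))/(-5 - 3))*9 = ((6 + 1 + 15)/(-8))*9 = (22*(-⅛))*9 = -11/4*9 = -99/4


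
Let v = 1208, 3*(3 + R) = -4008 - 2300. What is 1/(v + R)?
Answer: -3/2693 ≈ -0.0011140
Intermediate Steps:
R = -6317/3 (R = -3 + (-4008 - 2300)/3 = -3 + (⅓)*(-6308) = -3 - 6308/3 = -6317/3 ≈ -2105.7)
1/(v + R) = 1/(1208 - 6317/3) = 1/(-2693/3) = -3/2693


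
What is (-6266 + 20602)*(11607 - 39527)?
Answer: -400261120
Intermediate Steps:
(-6266 + 20602)*(11607 - 39527) = 14336*(-27920) = -400261120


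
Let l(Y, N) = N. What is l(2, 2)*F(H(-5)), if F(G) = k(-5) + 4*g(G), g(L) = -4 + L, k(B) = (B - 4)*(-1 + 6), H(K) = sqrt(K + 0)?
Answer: -122 + 8*I*sqrt(5) ≈ -122.0 + 17.889*I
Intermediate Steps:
H(K) = sqrt(K)
k(B) = -20 + 5*B (k(B) = (-4 + B)*5 = -20 + 5*B)
F(G) = -61 + 4*G (F(G) = (-20 + 5*(-5)) + 4*(-4 + G) = (-20 - 25) + (-16 + 4*G) = -45 + (-16 + 4*G) = -61 + 4*G)
l(2, 2)*F(H(-5)) = 2*(-61 + 4*sqrt(-5)) = 2*(-61 + 4*(I*sqrt(5))) = 2*(-61 + 4*I*sqrt(5)) = -122 + 8*I*sqrt(5)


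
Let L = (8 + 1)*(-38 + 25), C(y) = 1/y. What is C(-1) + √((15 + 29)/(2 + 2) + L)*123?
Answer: -1 + 123*I*√106 ≈ -1.0 + 1266.4*I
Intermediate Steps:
L = -117 (L = 9*(-13) = -117)
C(-1) + √((15 + 29)/(2 + 2) + L)*123 = 1/(-1) + √((15 + 29)/(2 + 2) - 117)*123 = -1 + √(44/4 - 117)*123 = -1 + √(44*(¼) - 117)*123 = -1 + √(11 - 117)*123 = -1 + √(-106)*123 = -1 + (I*√106)*123 = -1 + 123*I*√106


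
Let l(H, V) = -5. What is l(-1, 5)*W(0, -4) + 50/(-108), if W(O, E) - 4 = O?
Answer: -1105/54 ≈ -20.463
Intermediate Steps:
W(O, E) = 4 + O
l(-1, 5)*W(0, -4) + 50/(-108) = -5*(4 + 0) + 50/(-108) = -5*4 + 50*(-1/108) = -20 - 25/54 = -1105/54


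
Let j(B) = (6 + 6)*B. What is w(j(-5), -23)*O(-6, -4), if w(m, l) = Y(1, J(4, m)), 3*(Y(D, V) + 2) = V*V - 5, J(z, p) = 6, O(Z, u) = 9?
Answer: 75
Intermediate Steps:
j(B) = 12*B
Y(D, V) = -11/3 + V**2/3 (Y(D, V) = -2 + (V*V - 5)/3 = -2 + (V**2 - 5)/3 = -2 + (-5 + V**2)/3 = -2 + (-5/3 + V**2/3) = -11/3 + V**2/3)
w(m, l) = 25/3 (w(m, l) = -11/3 + (1/3)*6**2 = -11/3 + (1/3)*36 = -11/3 + 12 = 25/3)
w(j(-5), -23)*O(-6, -4) = (25/3)*9 = 75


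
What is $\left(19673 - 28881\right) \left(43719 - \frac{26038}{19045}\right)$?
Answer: $- \frac{7666602134936}{19045} \approx -4.0255 \cdot 10^{8}$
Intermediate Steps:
$\left(19673 - 28881\right) \left(43719 - \frac{26038}{19045}\right) = - 9208 \left(43719 - \frac{26038}{19045}\right) = \left(-9208\right) \frac{832602317}{19045} = - \frac{7666602134936}{19045}$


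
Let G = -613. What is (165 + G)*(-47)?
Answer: 21056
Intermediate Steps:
(165 + G)*(-47) = (165 - 613)*(-47) = -448*(-47) = 21056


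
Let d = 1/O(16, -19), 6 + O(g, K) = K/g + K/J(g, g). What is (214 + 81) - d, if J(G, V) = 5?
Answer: 259385/879 ≈ 295.09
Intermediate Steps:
O(g, K) = -6 + K/5 + K/g (O(g, K) = -6 + (K/g + K/5) = -6 + (K/5 + K/g) = -6 + K/5 + K/g)
d = -80/879 (d = 1/(-6 + (⅕)*(-19) - 19/16) = 1/(-6 - 19/5 - 19*1/16) = 1/(-6 - 19/5 - 19/16) = 1/(-879/80) = -80/879 ≈ -0.091012)
(214 + 81) - d = (214 + 81) - 1*(-80/879) = 295 + 80/879 = 259385/879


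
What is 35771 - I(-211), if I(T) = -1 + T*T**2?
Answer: 9429703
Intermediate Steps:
I(T) = -1 + T**3
35771 - I(-211) = 35771 - (-1 + (-211)**3) = 35771 - (-1 - 9393931) = 35771 - 1*(-9393932) = 35771 + 9393932 = 9429703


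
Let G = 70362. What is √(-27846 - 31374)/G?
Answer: I*√1645/11727 ≈ 0.0034586*I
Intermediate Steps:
√(-27846 - 31374)/G = √(-27846 - 31374)/70362 = √(-59220)*(1/70362) = (6*I*√1645)*(1/70362) = I*√1645/11727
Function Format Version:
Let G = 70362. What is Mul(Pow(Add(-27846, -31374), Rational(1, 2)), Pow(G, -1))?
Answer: Mul(Rational(1, 11727), I, Pow(1645, Rational(1, 2))) ≈ Mul(0.0034586, I)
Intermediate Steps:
Mul(Pow(Add(-27846, -31374), Rational(1, 2)), Pow(G, -1)) = Mul(Pow(Add(-27846, -31374), Rational(1, 2)), Pow(70362, -1)) = Mul(Pow(-59220, Rational(1, 2)), Rational(1, 70362)) = Mul(Mul(6, I, Pow(1645, Rational(1, 2))), Rational(1, 70362)) = Mul(Rational(1, 11727), I, Pow(1645, Rational(1, 2)))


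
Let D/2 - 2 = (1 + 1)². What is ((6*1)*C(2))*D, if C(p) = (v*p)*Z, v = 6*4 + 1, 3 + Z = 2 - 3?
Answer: -14400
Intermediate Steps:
Z = -4 (Z = -3 + (2 - 3) = -3 - 1 = -4)
v = 25 (v = 24 + 1 = 25)
D = 12 (D = 4 + 2*(1 + 1)² = 4 + 2*2² = 4 + 2*4 = 4 + 8 = 12)
C(p) = -100*p (C(p) = (25*p)*(-4) = -100*p)
((6*1)*C(2))*D = ((6*1)*(-100*2))*12 = (6*(-200))*12 = -1200*12 = -14400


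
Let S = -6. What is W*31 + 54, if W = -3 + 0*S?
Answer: -39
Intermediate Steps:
W = -3 (W = -3 + 0*(-6) = -3 + 0 = -3)
W*31 + 54 = -3*31 + 54 = -93 + 54 = -39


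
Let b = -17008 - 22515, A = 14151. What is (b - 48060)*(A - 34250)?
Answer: 1760330717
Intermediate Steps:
b = -39523
(b - 48060)*(A - 34250) = (-39523 - 48060)*(14151 - 34250) = -87583*(-20099) = 1760330717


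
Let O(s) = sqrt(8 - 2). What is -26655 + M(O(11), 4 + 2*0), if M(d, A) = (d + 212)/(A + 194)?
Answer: -2638739/99 + sqrt(6)/198 ≈ -26654.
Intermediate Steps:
O(s) = sqrt(6)
M(d, A) = (212 + d)/(194 + A)
-26655 + M(O(11), 4 + 2*0) = -26655 + (212 + sqrt(6))/(194 + (4 + 2*0)) = -26655 + (212 + sqrt(6))/(194 + (4 + 0)) = -26655 + (212 + sqrt(6))/(194 + 4) = -26655 + (212 + sqrt(6))/198 = -26655 + (106/99 + sqrt(6)/198) = -2638739/99 + sqrt(6)/198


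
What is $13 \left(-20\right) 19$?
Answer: $-4940$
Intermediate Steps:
$13 \left(-20\right) 19 = \left(-260\right) 19 = -4940$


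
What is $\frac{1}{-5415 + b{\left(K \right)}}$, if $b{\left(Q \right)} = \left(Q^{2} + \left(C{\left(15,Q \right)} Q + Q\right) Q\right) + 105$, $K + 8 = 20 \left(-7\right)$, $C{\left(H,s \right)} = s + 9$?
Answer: $- \frac{1}{3006158} \approx -3.3265 \cdot 10^{-7}$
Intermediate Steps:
$C{\left(H,s \right)} = 9 + s$
$K = -148$ ($K = -8 + 20 \left(-7\right) = -8 - 140 = -148$)
$b{\left(Q \right)} = 105 + Q^{2} + Q \left(Q + Q \left(9 + Q\right)\right)$ ($b{\left(Q \right)} = \left(Q^{2} + \left(\left(9 + Q\right) Q + Q\right) Q\right) + 105 = \left(Q^{2} + \left(Q \left(9 + Q\right) + Q\right) Q\right) + 105 = \left(Q^{2} + \left(Q + Q \left(9 + Q\right)\right) Q\right) + 105 = \left(Q^{2} + Q \left(Q + Q \left(9 + Q\right)\right)\right) + 105 = 105 + Q^{2} + Q \left(Q + Q \left(9 + Q\right)\right)$)
$\frac{1}{-5415 + b{\left(K \right)}} = \frac{1}{-5415 + \left(105 + \left(-148\right)^{3} + 11 \left(-148\right)^{2}\right)} = \frac{1}{-5415 + \left(105 - 3241792 + 11 \cdot 21904\right)} = \frac{1}{-5415 + \left(105 - 3241792 + 240944\right)} = \frac{1}{-5415 - 3000743} = \frac{1}{-3006158} = - \frac{1}{3006158}$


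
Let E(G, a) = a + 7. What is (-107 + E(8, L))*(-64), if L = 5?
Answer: 6080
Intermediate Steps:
E(G, a) = 7 + a
(-107 + E(8, L))*(-64) = (-107 + (7 + 5))*(-64) = (-107 + 12)*(-64) = -95*(-64) = 6080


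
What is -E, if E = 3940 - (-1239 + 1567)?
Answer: -3612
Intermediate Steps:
E = 3612 (E = 3940 - 1*328 = 3940 - 328 = 3612)
-E = -1*3612 = -3612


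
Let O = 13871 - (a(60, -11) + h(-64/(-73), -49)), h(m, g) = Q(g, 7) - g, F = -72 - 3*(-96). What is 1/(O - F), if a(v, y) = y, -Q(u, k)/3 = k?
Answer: 1/13638 ≈ 7.3325e-5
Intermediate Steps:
Q(u, k) = -3*k
F = 216 (F = -72 + 288 = 216)
h(m, g) = -21 - g (h(m, g) = -3*7 - g = -21 - g)
O = 13854 (O = 13871 - (-11 + (-21 - 1*(-49))) = 13871 - (-11 + (-21 + 49)) = 13871 - (-11 + 28) = 13871 - 1*17 = 13871 - 17 = 13854)
1/(O - F) = 1/(13854 - 1*216) = 1/(13854 - 216) = 1/13638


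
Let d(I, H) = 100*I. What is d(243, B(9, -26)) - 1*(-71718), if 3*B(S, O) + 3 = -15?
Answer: 96018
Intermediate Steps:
B(S, O) = -6 (B(S, O) = -1 + (⅓)*(-15) = -1 - 5 = -6)
d(243, B(9, -26)) - 1*(-71718) = 100*243 - 1*(-71718) = 24300 + 71718 = 96018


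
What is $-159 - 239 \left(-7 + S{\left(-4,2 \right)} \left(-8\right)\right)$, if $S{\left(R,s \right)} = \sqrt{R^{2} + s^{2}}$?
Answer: $1514 + 3824 \sqrt{5} \approx 10065.0$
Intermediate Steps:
$-159 - 239 \left(-7 + S{\left(-4,2 \right)} \left(-8\right)\right) = -159 - 239 \left(-7 + \sqrt{\left(-4\right)^{2} + 2^{2}} \left(-8\right)\right) = -159 - 239 \left(-7 + \sqrt{16 + 4} \left(-8\right)\right) = -159 - 239 \left(-7 + \sqrt{20} \left(-8\right)\right) = -159 - 239 \left(-7 + 2 \sqrt{5} \left(-8\right)\right) = -159 - 239 \left(-7 - 16 \sqrt{5}\right) = -159 + \left(1673 + 3824 \sqrt{5}\right) = 1514 + 3824 \sqrt{5}$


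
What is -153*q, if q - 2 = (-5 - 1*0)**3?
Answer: 18819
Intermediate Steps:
q = -123 (q = 2 + (-5 - 1*0)**3 = 2 + (-5 + 0)**3 = 2 + (-5)**3 = 2 - 125 = -123)
-153*q = -153*(-123) = 18819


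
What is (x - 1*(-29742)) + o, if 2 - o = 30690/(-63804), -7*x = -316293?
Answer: 5577579439/74438 ≈ 74929.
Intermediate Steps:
x = 316293/7 (x = -⅐*(-316293) = 316293/7 ≈ 45185.)
o = 26383/10634 (o = 2 - 30690/(-63804) = 2 - 30690*(-1)/63804 = 2 - 1*(-5115/10634) = 2 + 5115/10634 = 26383/10634 ≈ 2.4810)
(x - 1*(-29742)) + o = (316293/7 - 1*(-29742)) + 26383/10634 = (316293/7 + 29742) + 26383/10634 = 524487/7 + 26383/10634 = 5577579439/74438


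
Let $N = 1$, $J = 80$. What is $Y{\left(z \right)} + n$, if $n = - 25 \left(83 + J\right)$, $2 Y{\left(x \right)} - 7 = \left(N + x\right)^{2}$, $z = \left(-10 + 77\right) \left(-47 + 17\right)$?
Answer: $2013969$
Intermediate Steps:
$z = -2010$ ($z = 67 \left(-30\right) = -2010$)
$Y{\left(x \right)} = \frac{7}{2} + \frac{\left(1 + x\right)^{2}}{2}$
$n = -4075$ ($n = - 25 \left(83 + 80\right) = \left(-25\right) 163 = -4075$)
$Y{\left(z \right)} + n = \left(\frac{7}{2} + \frac{\left(1 - 2010\right)^{2}}{2}\right) - 4075 = \left(\frac{7}{2} + \frac{\left(-2009\right)^{2}}{2}\right) - 4075 = \left(\frac{7}{2} + \frac{1}{2} \cdot 4036081\right) - 4075 = \left(\frac{7}{2} + \frac{4036081}{2}\right) - 4075 = 2018044 - 4075 = 2013969$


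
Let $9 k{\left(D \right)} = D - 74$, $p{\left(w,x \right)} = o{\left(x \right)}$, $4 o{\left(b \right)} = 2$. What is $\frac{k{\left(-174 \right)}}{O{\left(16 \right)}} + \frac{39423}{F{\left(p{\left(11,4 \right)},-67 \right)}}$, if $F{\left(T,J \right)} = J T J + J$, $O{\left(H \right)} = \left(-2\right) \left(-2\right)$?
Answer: $\frac{439604}{39195} \approx 11.216$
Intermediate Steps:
$O{\left(H \right)} = 4$
$o{\left(b \right)} = \frac{1}{2}$ ($o{\left(b \right)} = \frac{1}{4} \cdot 2 = \frac{1}{2}$)
$p{\left(w,x \right)} = \frac{1}{2}$
$F{\left(T,J \right)} = J + T J^{2}$ ($F{\left(T,J \right)} = T J^{2} + J = J + T J^{2}$)
$k{\left(D \right)} = - \frac{74}{9} + \frac{D}{9}$ ($k{\left(D \right)} = \frac{D - 74}{9} = \frac{-74 + D}{9} = - \frac{74}{9} + \frac{D}{9}$)
$\frac{k{\left(-174 \right)}}{O{\left(16 \right)}} + \frac{39423}{F{\left(p{\left(11,4 \right)},-67 \right)}} = \frac{- \frac{74}{9} + \frac{1}{9} \left(-174\right)}{4} + \frac{39423}{\left(-67\right) \left(1 - \frac{67}{2}\right)} = \left(- \frac{74}{9} - \frac{58}{3}\right) \frac{1}{4} + \frac{39423}{\left(-67\right) \left(1 - \frac{67}{2}\right)} = \left(- \frac{248}{9}\right) \frac{1}{4} + \frac{39423}{\left(-67\right) \left(- \frac{65}{2}\right)} = - \frac{62}{9} + \frac{39423}{\frac{4355}{2}} = - \frac{62}{9} + 39423 \cdot \frac{2}{4355} = - \frac{62}{9} + \frac{78846}{4355} = \frac{439604}{39195}$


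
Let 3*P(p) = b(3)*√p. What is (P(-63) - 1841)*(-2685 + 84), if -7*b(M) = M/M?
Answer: 4788441 + 2601*I*√7/7 ≈ 4.7884e+6 + 983.09*I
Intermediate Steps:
b(M) = -⅐ (b(M) = -M/(7*M) = -⅐*1 = -⅐)
P(p) = -√p/21 (P(p) = (-√p/7)/3 = -√p/21)
(P(-63) - 1841)*(-2685 + 84) = (-I*√7/7 - 1841)*(-2685 + 84) = (-I*√7/7 - 1841)*(-2601) = (-1841 - I*√7/7)*(-2601) = 4788441 + 2601*I*√7/7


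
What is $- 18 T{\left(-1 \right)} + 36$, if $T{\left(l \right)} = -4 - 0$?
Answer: $108$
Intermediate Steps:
$T{\left(l \right)} = -4$ ($T{\left(l \right)} = -4 + 0 = -4$)
$- 18 T{\left(-1 \right)} + 36 = \left(-18\right) \left(-4\right) + 36 = 72 + 36 = 108$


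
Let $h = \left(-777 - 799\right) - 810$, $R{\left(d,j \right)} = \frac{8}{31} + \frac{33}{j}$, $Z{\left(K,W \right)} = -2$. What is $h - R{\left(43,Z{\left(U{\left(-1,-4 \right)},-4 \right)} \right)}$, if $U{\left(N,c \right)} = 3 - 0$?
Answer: $- \frac{146925}{62} \approx -2369.8$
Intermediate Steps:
$U{\left(N,c \right)} = 3$ ($U{\left(N,c \right)} = 3 + 0 = 3$)
$R{\left(d,j \right)} = \frac{8}{31} + \frac{33}{j}$ ($R{\left(d,j \right)} = 8 \cdot \frac{1}{31} + \frac{33}{j} = \frac{8}{31} + \frac{33}{j}$)
$h = -2386$ ($h = -1576 - 810 = -2386$)
$h - R{\left(43,Z{\left(U{\left(-1,-4 \right)},-4 \right)} \right)} = -2386 - \left(\frac{8}{31} + \frac{33}{-2}\right) = -2386 - \left(\frac{8}{31} + 33 \left(- \frac{1}{2}\right)\right) = -2386 - \left(\frac{8}{31} - \frac{33}{2}\right) = -2386 - - \frac{1007}{62} = -2386 + \frac{1007}{62} = - \frac{146925}{62}$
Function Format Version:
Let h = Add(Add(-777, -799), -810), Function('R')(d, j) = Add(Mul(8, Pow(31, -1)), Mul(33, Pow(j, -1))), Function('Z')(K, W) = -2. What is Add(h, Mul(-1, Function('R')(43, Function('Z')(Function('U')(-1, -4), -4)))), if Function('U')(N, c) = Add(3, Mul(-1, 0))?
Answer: Rational(-146925, 62) ≈ -2369.8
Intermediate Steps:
Function('U')(N, c) = 3 (Function('U')(N, c) = Add(3, 0) = 3)
Function('R')(d, j) = Add(Rational(8, 31), Mul(33, Pow(j, -1))) (Function('R')(d, j) = Add(Mul(8, Rational(1, 31)), Mul(33, Pow(j, -1))) = Add(Rational(8, 31), Mul(33, Pow(j, -1))))
h = -2386 (h = Add(-1576, -810) = -2386)
Add(h, Mul(-1, Function('R')(43, Function('Z')(Function('U')(-1, -4), -4)))) = Add(-2386, Mul(-1, Add(Rational(8, 31), Mul(33, Pow(-2, -1))))) = Add(-2386, Mul(-1, Add(Rational(8, 31), Mul(33, Rational(-1, 2))))) = Add(-2386, Mul(-1, Add(Rational(8, 31), Rational(-33, 2)))) = Add(-2386, Mul(-1, Rational(-1007, 62))) = Add(-2386, Rational(1007, 62)) = Rational(-146925, 62)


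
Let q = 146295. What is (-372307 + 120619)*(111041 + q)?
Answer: -64768383168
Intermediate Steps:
(-372307 + 120619)*(111041 + q) = (-372307 + 120619)*(111041 + 146295) = -251688*257336 = -64768383168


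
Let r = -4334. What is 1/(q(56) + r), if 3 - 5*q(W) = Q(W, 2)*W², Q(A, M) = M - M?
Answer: -5/21667 ≈ -0.00023077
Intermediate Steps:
Q(A, M) = 0
q(W) = ⅗ (q(W) = ⅗ - 0*W² = ⅗ - ⅕*0 = ⅗ + 0 = ⅗)
1/(q(56) + r) = 1/(⅗ - 4334) = 1/(-21667/5) = -5/21667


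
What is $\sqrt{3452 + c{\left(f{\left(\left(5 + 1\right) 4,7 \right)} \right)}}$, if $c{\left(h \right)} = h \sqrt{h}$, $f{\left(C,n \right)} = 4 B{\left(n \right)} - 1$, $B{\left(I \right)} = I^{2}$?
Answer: $\sqrt{3452 + 195 \sqrt{195}} \approx 78.581$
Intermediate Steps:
$f{\left(C,n \right)} = -1 + 4 n^{2}$ ($f{\left(C,n \right)} = 4 n^{2} - 1 = -1 + 4 n^{2}$)
$c{\left(h \right)} = h^{\frac{3}{2}}$
$\sqrt{3452 + c{\left(f{\left(\left(5 + 1\right) 4,7 \right)} \right)}} = \sqrt{3452 + \left(-1 + 4 \cdot 7^{2}\right)^{\frac{3}{2}}} = \sqrt{3452 + \left(-1 + 4 \cdot 49\right)^{\frac{3}{2}}} = \sqrt{3452 + \left(-1 + 196\right)^{\frac{3}{2}}} = \sqrt{3452 + 195^{\frac{3}{2}}} = \sqrt{3452 + 195 \sqrt{195}}$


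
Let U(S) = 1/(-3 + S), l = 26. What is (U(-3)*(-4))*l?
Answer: 52/3 ≈ 17.333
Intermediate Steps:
(U(-3)*(-4))*l = (-4/(-3 - 3))*26 = (-4/(-6))*26 = -⅙*(-4)*26 = (⅔)*26 = 52/3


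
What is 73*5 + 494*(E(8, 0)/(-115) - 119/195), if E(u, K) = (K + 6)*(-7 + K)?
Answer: 84163/345 ≈ 243.95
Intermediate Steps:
E(u, K) = (-7 + K)*(6 + K) (E(u, K) = (6 + K)*(-7 + K) = (-7 + K)*(6 + K))
73*5 + 494*(E(8, 0)/(-115) - 119/195) = 73*5 + 494*((-42 + 0² - 1*0)/(-115) - 119/195) = 365 + 494*((-42 + 0 + 0)*(-1/115) - 119*1/195) = 365 + 494*(-42*(-1/115) - 119/195) = 365 + 494*(42/115 - 119/195) = 365 + 494*(-1099/4485) = 365 - 41762/345 = 84163/345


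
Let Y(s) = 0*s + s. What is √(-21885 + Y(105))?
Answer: 66*I*√5 ≈ 147.58*I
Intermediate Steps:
Y(s) = s (Y(s) = 0 + s = s)
√(-21885 + Y(105)) = √(-21885 + 105) = √(-21780) = 66*I*√5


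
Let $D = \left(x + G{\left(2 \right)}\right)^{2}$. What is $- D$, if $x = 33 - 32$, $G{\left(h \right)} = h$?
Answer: $-9$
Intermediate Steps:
$x = 1$ ($x = 33 - 32 = 1$)
$D = 9$ ($D = \left(1 + 2\right)^{2} = 3^{2} = 9$)
$- D = \left(-1\right) 9 = -9$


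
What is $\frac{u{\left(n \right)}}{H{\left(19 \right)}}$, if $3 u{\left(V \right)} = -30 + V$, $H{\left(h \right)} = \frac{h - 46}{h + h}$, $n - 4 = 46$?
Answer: $- \frac{760}{81} \approx -9.3827$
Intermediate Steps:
$n = 50$ ($n = 4 + 46 = 50$)
$H{\left(h \right)} = \frac{-46 + h}{2 h}$
$u{\left(V \right)} = -10 + \frac{V}{3}$ ($u{\left(V \right)} = \frac{-30 + V}{3} = -10 + \frac{V}{3}$)
$\frac{u{\left(n \right)}}{H{\left(19 \right)}} = \frac{-10 + \frac{1}{3} \cdot 50}{\frac{1}{2} \cdot \frac{1}{19} \left(-46 + 19\right)} = \frac{-10 + \frac{50}{3}}{\frac{1}{2} \cdot \frac{1}{19} \left(-27\right)} = \frac{20}{3 \left(- \frac{27}{38}\right)} = \frac{20}{3} \left(- \frac{38}{27}\right) = - \frac{760}{81}$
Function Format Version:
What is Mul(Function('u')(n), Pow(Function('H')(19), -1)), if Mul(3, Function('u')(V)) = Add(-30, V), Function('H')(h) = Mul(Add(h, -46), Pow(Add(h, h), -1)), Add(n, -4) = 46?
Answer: Rational(-760, 81) ≈ -9.3827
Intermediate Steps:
n = 50 (n = Add(4, 46) = 50)
Function('H')(h) = Mul(Rational(1, 2), Pow(h, -1), Add(-46, h)) (Function('H')(h) = Mul(Add(-46, h), Pow(Mul(2, h), -1)) = Mul(Add(-46, h), Mul(Rational(1, 2), Pow(h, -1))) = Mul(Rational(1, 2), Pow(h, -1), Add(-46, h)))
Function('u')(V) = Add(-10, Mul(Rational(1, 3), V)) (Function('u')(V) = Mul(Rational(1, 3), Add(-30, V)) = Add(-10, Mul(Rational(1, 3), V)))
Mul(Function('u')(n), Pow(Function('H')(19), -1)) = Mul(Add(-10, Mul(Rational(1, 3), 50)), Pow(Mul(Rational(1, 2), Pow(19, -1), Add(-46, 19)), -1)) = Mul(Add(-10, Rational(50, 3)), Pow(Mul(Rational(1, 2), Rational(1, 19), -27), -1)) = Mul(Rational(20, 3), Pow(Rational(-27, 38), -1)) = Mul(Rational(20, 3), Rational(-38, 27)) = Rational(-760, 81)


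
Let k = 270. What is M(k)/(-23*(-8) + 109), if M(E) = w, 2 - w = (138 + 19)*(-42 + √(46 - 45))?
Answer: 6439/293 ≈ 21.976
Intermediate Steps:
w = 6439 (w = 2 - (138 + 19)*(-42 + √(46 - 45)) = 2 - 157*(-42 + √1) = 2 - 157*(-42 + 1) = 2 - 157*(-41) = 2 - 1*(-6437) = 2 + 6437 = 6439)
M(E) = 6439
M(k)/(-23*(-8) + 109) = 6439/(-23*(-8) + 109) = 6439/(184 + 109) = 6439/293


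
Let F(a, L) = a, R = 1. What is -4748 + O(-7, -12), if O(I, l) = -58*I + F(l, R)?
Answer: -4354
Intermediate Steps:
O(I, l) = l - 58*I (O(I, l) = -58*I + l = l - 58*I)
-4748 + O(-7, -12) = -4748 + (-12 - 58*(-7)) = -4748 + (-12 + 406) = -4748 + 394 = -4354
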